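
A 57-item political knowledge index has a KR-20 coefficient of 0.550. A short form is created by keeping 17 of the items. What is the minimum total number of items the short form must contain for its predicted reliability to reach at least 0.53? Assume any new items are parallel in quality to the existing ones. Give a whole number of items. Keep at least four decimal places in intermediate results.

First, r for the 17-item form: n = 17/57 = 0.2982, so r_17 = 0.2982·0.550/(1 + (0.2982 − 1)·0.550) = 0.2671
Length factor from the short form to reach 0.53: n' = 0.53(1 − 0.2671) / [0.2671(1 − 0.53)] ≈ 3.0942
Items = 3.0942 × 17 ≈ 52.60 → 53

53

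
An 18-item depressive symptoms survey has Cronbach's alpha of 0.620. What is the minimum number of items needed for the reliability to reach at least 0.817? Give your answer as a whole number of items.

50

Rearranging the Spearman-Brown formula for n,
n = r_target (1 − r_old) / [ r_old (1 − r_target) ]
n = [0.817 × 0.380] / [0.620 × 0.183]
n = 0.310460 / 0.113460 ≈ 2.7363
2.7363 × 18 = 49.25 → 50 items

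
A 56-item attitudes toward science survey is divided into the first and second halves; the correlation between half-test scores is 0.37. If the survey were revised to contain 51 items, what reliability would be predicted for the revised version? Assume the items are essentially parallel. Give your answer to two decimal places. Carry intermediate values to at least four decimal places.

0.52

Spearman-Brown correction (n = 2): r_full = 2·0.37/(1 + 0.37) = 0.5401
Length factor from 56 to 51 items: n = 51/56 = 0.9107
r_new = n·r_full / (1 + (n − 1)·r_full) = 0.4919 / 0.9518 ≈ 0.5168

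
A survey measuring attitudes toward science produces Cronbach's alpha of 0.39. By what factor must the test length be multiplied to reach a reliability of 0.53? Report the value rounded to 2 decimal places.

n = 0.53 × (1 − 0.39) / [ 0.39 × (1 − 0.53) ]
n = 0.3233 / 0.1833 ≈ 1.7638

1.76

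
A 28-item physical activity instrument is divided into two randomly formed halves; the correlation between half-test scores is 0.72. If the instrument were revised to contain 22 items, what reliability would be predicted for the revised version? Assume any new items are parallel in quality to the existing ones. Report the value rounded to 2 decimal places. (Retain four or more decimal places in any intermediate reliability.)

Full-test reliability from the split-half r: r_full = 2(0.72)/(1 + 0.72) = 0.8372
Length factor from 28 to 22 items: n = 22/28 = 0.7857
r_new = n·r_full / (1 + (n − 1)·r_full) = 0.6578 / 0.8206 ≈ 0.8016

0.80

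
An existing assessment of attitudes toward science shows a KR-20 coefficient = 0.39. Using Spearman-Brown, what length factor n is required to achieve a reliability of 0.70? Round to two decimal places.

3.65

n = 0.70 × (1 − 0.39) / [ 0.39 × (1 − 0.70) ]
n = 0.4270 / 0.1170 ≈ 3.6496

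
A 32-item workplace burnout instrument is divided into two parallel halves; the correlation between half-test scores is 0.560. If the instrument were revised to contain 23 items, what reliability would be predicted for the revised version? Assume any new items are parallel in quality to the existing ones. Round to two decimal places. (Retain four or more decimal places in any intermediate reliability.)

0.65

Spearman-Brown correction (n = 2): r_full = 2·0.560/(1 + 0.560) = 0.7179
Length factor from 32 to 23 items: n = 23/32 = 0.7188
r_new = n·r_full / (1 + (n − 1)·r_full) = 0.5160 / 0.7981 ≈ 0.6465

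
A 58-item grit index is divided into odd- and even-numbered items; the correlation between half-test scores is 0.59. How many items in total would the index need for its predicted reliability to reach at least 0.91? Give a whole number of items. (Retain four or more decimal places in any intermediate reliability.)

r_full = 2(0.59)/(1 + 0.59) = 0.7421
Solve Spearman-Brown for n: n = 0.91(1 − 0.7421) / [0.7421(1 − 0.91)] = 3.5139
Items = 3.5139 × 58 ≈ 203.81 → 204

204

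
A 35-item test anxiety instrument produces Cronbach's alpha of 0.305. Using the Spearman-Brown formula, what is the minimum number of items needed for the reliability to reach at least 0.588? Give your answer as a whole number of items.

114

Invert Spearman-Brown to solve for n:
n = r*(1 − r) / [ r (1 − r*) ]
n = [0.588 × 0.695] / [0.305 × 0.412]
  = 0.408660 / 0.125660 = 3.2521
3.2521 × 35 = 113.82 → 114 items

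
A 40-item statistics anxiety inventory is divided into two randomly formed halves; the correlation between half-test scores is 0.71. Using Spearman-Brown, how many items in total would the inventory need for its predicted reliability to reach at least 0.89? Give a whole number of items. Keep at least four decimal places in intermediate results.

r_full = 2(0.71)/(1 + 0.71) = 0.8304
Solve Spearman-Brown for n: n = 0.89(1 − 0.8304) / [0.8304(1 − 0.89)] = 1.6525
Items = 1.6525 × 40 ≈ 66.10 → 67

67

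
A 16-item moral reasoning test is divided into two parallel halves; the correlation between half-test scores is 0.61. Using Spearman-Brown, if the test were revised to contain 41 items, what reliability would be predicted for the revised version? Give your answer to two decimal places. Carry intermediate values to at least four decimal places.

Spearman-Brown correction (n = 2): r_full = 2·0.61/(1 + 0.61) = 0.7578
Then adjust to 41 items: n = 41/16 = 2.5625
r_new = n·r_full / (1 + (n − 1)·r_full) = 1.9419 / 2.1841 ≈ 0.8891

0.89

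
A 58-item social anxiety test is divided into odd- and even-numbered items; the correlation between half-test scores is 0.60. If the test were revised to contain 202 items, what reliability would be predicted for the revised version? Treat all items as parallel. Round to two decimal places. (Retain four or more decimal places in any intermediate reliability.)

Full-test reliability from the split-half r: r_full = 2(0.60)/(1 + 0.60) = 0.7500
Then adjust to 202 items: n = 202/58 = 3.4828
r_new = n·r_full / (1 + (n − 1)·r_full) = 2.6121 / 2.8621 ≈ 0.9127

0.91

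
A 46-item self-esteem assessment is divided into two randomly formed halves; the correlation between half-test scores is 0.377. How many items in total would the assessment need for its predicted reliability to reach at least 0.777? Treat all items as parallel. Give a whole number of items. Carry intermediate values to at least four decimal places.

Corrected full-test reliability: r_full = 2 × 0.377 / (1 + 0.377) ≈ 0.5476
n = r_tgt(1 − r_full) / [r_full(1 − r_tgt)] = 0.777 × 0.4524 / (0.5476 × 0.223) ≈ 2.8786
Items = 2.8786 × 46 ≈ 132.42 → 133

133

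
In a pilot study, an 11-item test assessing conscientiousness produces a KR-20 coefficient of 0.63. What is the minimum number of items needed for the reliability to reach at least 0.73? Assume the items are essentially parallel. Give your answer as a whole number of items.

18

Rearranging the Spearman-Brown formula for n,
n = r_target (1 − r_old) / [ r_old (1 − r_target) ]
n = 0.73 × (1 − 0.63) / [ 0.63 × (1 − 0.73) ]
n = 0.2701 / 0.1701 ≈ 1.5879
Items needed = n × 11 = 1.5879 × 11 ≈ 17.47 → round up to 18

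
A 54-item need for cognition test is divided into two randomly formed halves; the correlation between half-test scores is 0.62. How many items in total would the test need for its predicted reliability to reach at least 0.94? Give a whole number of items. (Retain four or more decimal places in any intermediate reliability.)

Corrected full-test reliability: r_full = 2 × 0.62 / (1 + 0.62) ≈ 0.7654
n = r_tgt(1 − r_full) / [r_full(1 − r_tgt)] = 0.94 × 0.2346 / (0.7654 × 0.06) ≈ 4.8019
Items = 4.8019 × 54 ≈ 259.30 → 260

260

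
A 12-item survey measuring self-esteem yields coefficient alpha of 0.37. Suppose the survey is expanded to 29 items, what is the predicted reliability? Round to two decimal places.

Length ratio n = 29/12 = 2.4167
Apply the Spearman-Brown prophecy formula, r' = nr / [1 + (n − 1)r]:
r_new = (2.4167 × 0.37) / (1 + (2.4167 − 1) × 0.37)
r_new = 0.8942 / 1.5242 ≈ 0.5867

0.59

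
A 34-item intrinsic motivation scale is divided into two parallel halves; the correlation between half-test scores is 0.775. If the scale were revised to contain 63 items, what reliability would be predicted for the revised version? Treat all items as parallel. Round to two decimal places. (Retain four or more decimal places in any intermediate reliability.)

Full-test reliability from the split-half r: r_full = 2(0.775)/(1 + 0.775) = 0.8732
Length factor from 34 to 63 items: n = 63/34 = 1.8529
r_new = n·r_full / (1 + (n − 1)·r_full) = 1.6180 / 1.7448 ≈ 0.9273

0.93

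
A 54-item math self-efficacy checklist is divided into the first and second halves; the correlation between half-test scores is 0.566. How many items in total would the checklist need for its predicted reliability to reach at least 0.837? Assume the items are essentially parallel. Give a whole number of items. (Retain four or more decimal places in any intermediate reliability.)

Corrected full-test reliability: r_full = 2 × 0.566 / (1 + 0.566) ≈ 0.7229
n = r_tgt(1 − r_full) / [r_full(1 − r_tgt)] = 0.837 × 0.2771 / (0.7229 × 0.163) ≈ 1.9683
Items = 1.9683 × 54 ≈ 106.29 → 107

107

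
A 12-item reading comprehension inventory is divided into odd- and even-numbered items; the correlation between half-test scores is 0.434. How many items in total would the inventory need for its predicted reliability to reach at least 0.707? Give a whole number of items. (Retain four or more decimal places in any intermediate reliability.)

19

r_full = 2(0.434)/(1 + 0.434) = 0.6053
Solve Spearman-Brown for n: n = 0.707(1 − 0.6053) / [0.6053(1 − 0.707)] = 1.5734
Required items = 1.5734 × 12 = 18.88, so 19 items.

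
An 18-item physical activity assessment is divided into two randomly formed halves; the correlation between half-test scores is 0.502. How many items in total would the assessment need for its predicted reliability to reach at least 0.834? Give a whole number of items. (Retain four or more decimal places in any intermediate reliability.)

45

r_full = 2(0.502)/(1 + 0.502) = 0.6684
Solve Spearman-Brown for n: n = 0.834(1 − 0.6684) / [0.6684(1 − 0.834)] = 2.4925
Items = 2.4925 × 18 ≈ 44.87 → 45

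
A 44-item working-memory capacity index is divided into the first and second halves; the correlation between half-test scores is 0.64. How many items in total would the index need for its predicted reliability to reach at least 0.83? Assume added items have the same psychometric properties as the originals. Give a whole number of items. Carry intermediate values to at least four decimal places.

r_full = 2(0.64)/(1 + 0.64) = 0.7805
Solve Spearman-Brown for n: n = 0.83(1 − 0.7805) / [0.7805(1 − 0.83)] = 1.3731
Required items = 1.3731 × 44 = 60.42, so 61 items.

61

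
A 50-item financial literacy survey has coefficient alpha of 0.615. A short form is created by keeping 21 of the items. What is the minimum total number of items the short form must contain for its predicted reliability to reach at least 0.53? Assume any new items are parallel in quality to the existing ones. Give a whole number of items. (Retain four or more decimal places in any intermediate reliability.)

36

First, r for the 21-item form: n = 21/50 = 0.4200, so r_21 = 0.4200·0.615/(1 + (0.4200 − 1)·0.615) = 0.4015
Then solve for n' with r_old = 0.4015, r_target = 0.53: n' = 0.53(1 − 0.4015)/[0.4015(1 − 0.53)] = 1.6810
Total items = 1.6810 × 21 = 35.30, rounded up to 36.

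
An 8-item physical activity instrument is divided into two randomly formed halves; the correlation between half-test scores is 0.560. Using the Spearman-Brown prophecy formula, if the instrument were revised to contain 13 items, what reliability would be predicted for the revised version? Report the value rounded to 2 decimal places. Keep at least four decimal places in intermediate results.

Full-test reliability from the split-half r: r_full = 2(0.560)/(1 + 0.560) = 0.7179
Then adjust to 13 items: n = 13/8 = 1.6250
r_new = n·r_full / (1 + (n − 1)·r_full) = 1.1666 / 1.4487 ≈ 0.8053

0.81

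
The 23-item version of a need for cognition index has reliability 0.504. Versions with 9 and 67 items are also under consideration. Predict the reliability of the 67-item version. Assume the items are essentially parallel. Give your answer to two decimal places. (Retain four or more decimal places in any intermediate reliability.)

The 9-item form is not needed; work directly from the 23-item form with n = 67/23 = 2.9130.
r_{67} = n·r / (1 + (n − 1)·r) = 1.4682 / 1.9642 ≈ 0.7475

0.75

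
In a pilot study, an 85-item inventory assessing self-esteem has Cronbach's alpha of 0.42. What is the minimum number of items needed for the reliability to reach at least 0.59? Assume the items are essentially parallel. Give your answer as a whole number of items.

n = 0.59(1 − 0.42) / [0.42(1 − 0.59)]
n = 0.3422 / 0.1722 ≈ 1.9872
1.9872 × 85 = 168.91 → 169 items

169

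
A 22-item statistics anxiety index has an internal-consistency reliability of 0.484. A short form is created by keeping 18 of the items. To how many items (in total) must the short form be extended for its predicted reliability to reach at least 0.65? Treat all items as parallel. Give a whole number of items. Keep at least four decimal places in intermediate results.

Short-form reliability: n = 18/22 = 0.8182; r_18 = n·r/(1+(n−1)r) ≈ 0.4342
Then solve for n' with r_old = 0.4342, r_target = 0.65: n' = 0.65(1 − 0.4342)/[0.4342(1 − 0.65)] = 2.4200
Total items = 2.4200 × 18 = 43.56, rounded up to 44.

44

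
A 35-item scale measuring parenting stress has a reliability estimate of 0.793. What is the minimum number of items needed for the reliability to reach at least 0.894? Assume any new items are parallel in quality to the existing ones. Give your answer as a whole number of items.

78

Rearranging the Spearman-Brown formula for n,
n = r_target (1 − r_old) / [ r_old (1 − r_target) ]
n = 0.894(1 − 0.793) / [0.793(1 − 0.894)]
  = 0.185058 / 0.084058 = 2.2016
Items needed = n × 35 = 2.2016 × 35 ≈ 77.06 → round up to 78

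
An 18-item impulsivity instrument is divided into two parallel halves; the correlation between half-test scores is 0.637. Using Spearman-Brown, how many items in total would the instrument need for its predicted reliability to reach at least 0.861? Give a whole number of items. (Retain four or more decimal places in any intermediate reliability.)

32

r_full = 2(0.637)/(1 + 0.637) = 0.7783
n = r_tgt(1 − r_full) / [r_full(1 − r_tgt)] = 0.861 × 0.2217 / (0.7783 × 0.139) ≈ 1.7644
Required items = 1.7644 × 18 = 31.76, so 32 items.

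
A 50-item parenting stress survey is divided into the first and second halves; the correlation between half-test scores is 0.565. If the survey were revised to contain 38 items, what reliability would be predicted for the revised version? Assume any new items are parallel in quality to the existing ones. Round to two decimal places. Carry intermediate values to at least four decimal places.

0.66

First correct the split-half correlation to full-test reliability: r_full = 2 × 0.565 / (1 + 0.565) ≈ 0.7220
Then adjust to 38 items: n = 38/50 = 0.7600
r_new = n·r_full / (1 + (n − 1)·r_full) = 0.5487 / 0.8267 ≈ 0.6637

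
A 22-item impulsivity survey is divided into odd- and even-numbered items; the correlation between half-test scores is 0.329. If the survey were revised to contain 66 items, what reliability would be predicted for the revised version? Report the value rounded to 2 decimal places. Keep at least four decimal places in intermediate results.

0.75

Full-test reliability from the split-half r: r_full = 2(0.329)/(1 + 0.329) = 0.4951
Then adjust to 66 items: n = 66/22 = 3.0000
r_new = n·r_full / (1 + (n − 1)·r_full) = 1.4853 / 1.9902 ≈ 0.7463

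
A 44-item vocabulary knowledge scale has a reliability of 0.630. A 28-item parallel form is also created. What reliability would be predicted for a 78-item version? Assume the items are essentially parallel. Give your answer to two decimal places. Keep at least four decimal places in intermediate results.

Only the ratio of lengths matters: n = 78/44 = 1.7727
r_{78} = n·r / (1 + (n − 1)·r) = 1.1168 / 1.4868 ≈ 0.7511

0.75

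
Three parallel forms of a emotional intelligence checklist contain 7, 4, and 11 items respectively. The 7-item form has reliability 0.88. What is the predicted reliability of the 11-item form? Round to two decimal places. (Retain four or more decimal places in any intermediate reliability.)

0.92

Only the ratio of lengths matters: n = 11/7 = 1.5714
r_{11} = n·r / (1 + (n − 1)·r) = 1.3828 / 1.5028 ≈ 0.9201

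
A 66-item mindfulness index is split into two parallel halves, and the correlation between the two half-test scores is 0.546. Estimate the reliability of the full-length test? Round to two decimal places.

The full test is twice the length of either half (n = 2).
r_full = 2(0.546) / (1 + 0.546)
r_full = 1.0920 / 1.5460 ≈ 0.7063

0.71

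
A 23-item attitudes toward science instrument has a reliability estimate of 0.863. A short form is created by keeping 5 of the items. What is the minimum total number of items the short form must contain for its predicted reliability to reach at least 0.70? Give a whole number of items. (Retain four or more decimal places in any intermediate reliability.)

First, r for the 5-item form: n = 5/23 = 0.2174, so r_5 = 0.2174·0.863/(1 + (0.2174 − 1)·0.863) = 0.5780
Length factor from the short form to reach 0.70: n' = 0.70(1 − 0.5780) / [0.5780(1 − 0.70)] ≈ 1.7036
Total items = 1.7036 × 5 = 8.52, rounded up to 9.

9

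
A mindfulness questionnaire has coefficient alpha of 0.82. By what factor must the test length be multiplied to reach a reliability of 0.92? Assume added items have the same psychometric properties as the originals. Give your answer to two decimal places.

n = [0.92 × 0.18] / [0.82 × 0.08]
  = 0.1656 / 0.0656 = 2.5244

2.52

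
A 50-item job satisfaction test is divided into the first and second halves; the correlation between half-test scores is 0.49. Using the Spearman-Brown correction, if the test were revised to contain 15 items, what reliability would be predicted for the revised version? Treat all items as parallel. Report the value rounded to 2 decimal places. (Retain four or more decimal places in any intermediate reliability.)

0.37

First correct the split-half correlation to full-test reliability: r_full = 2 × 0.49 / (1 + 0.49) ≈ 0.6577
Length factor from 50 to 15 items: n = 15/50 = 0.3000
r_new = n·r_full / (1 + (n − 1)·r_full) = 0.1973 / 0.5396 ≈ 0.3656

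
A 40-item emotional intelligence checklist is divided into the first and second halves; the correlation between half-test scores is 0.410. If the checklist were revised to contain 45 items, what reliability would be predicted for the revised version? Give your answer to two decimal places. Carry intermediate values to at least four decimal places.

0.61

Spearman-Brown correction (n = 2): r_full = 2·0.410/(1 + 0.410) = 0.5816
Length factor from 40 to 45 items: n = 45/40 = 1.1250
r_new = n·r_full / (1 + (n − 1)·r_full) = 0.6543 / 1.0727 ≈ 0.6100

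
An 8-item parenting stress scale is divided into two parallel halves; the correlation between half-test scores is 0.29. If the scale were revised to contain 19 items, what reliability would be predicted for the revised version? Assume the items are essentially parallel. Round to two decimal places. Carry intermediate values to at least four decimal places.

Full-test reliability from the split-half r: r_full = 2(0.29)/(1 + 0.29) = 0.4496
Length factor from 8 to 19 items: n = 19/8 = 2.3750
r_new = n·r_full / (1 + (n − 1)·r_full) = 1.0678 / 1.6182 ≈ 0.6599

0.66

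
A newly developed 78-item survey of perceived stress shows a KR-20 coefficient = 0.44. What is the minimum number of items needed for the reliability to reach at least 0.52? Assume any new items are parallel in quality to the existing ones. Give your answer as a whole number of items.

Spearman-Brown solved for the length factor n:
n = r*(1 − r) / [ r (1 − r*) ]
n = 0.52 × (1 − 0.44) / [ 0.44 × (1 − 0.52) ]
  = 0.2912 / 0.2112 = 1.3788
Items needed = n × 78 = 1.3788 × 78 ≈ 107.55 → round up to 108

108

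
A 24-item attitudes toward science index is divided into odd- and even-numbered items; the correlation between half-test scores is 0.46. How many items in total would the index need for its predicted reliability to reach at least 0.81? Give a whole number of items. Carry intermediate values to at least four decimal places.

61

Corrected full-test reliability: r_full = 2 × 0.46 / (1 + 0.46) ≈ 0.6301
Solve Spearman-Brown for n: n = 0.81(1 − 0.6301) / [0.6301(1 − 0.81)] = 2.5027
Items = 2.5027 × 24 ≈ 60.06 → 61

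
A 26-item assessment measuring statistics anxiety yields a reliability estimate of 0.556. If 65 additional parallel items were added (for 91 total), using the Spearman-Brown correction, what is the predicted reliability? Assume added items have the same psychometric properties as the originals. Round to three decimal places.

0.814

The new length is 91/26 = 3.5 times the old.
By Spearman-Brown, r_new = n r / (1 + (n − 1) r).
r_new = (3.5 × 0.556) / (1 + (3.5 − 1) × 0.556)
r_new = 1.9460 / 2.3900 ≈ 0.8142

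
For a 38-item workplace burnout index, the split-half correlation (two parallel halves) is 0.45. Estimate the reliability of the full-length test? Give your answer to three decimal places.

r_full = 2r_hh / (1 + r_hh) = 2 × 0.45 / (1 + 0.45)
       = 0.9000 / 1.4500 = 0.6207

0.621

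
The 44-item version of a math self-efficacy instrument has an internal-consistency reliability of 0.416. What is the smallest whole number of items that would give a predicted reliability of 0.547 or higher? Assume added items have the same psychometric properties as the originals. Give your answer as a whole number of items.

75

Invert Spearman-Brown to solve for n:
n = r*(1 − r) / [ r (1 − r*) ]
n = 0.547(1 − 0.416) / [0.416(1 − 0.547)]
n = 0.319448 / 0.188448 ≈ 1.6952
So the test needs 1.6952 × 44 ≈ 74.59 items; rounding up, 75.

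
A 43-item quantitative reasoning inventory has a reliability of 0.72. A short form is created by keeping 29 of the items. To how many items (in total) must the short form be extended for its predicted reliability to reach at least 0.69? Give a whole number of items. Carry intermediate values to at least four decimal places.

Short-form reliability: n = 29/43 = 0.6744; r_29 = n·r/(1+(n−1)r) ≈ 0.6343
Then solve for n' with r_old = 0.6343, r_target = 0.69: n' = 0.69(1 − 0.6343)/[0.6343(1 − 0.69)] = 1.2833
Total items = 1.2833 × 29 = 37.22, rounded up to 38.

38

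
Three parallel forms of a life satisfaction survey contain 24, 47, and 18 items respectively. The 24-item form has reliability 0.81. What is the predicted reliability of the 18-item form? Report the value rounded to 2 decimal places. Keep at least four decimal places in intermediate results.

Only the ratio of lengths matters: n = 18/24 = 0.7500
r_{18} = n·r / (1 + (n − 1)·r) = 0.6075 / 0.7975 ≈ 0.7618

0.76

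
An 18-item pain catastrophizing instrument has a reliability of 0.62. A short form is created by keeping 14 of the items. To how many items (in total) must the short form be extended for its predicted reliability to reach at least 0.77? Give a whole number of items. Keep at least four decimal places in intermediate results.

Short-form reliability: n = 14/18 = 0.7778; r_14 = n·r/(1+(n−1)r) ≈ 0.5593
Length factor from the short form to reach 0.77: n' = 0.77(1 − 0.5593) / [0.5593(1 − 0.77)] ≈ 2.6379
Items = 2.6379 × 14 ≈ 36.93 → 37

37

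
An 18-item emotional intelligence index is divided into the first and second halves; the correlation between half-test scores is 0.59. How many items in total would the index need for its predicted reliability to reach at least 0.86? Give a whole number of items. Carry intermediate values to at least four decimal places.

r_full = 2(0.59)/(1 + 0.59) = 0.7421
Solve Spearman-Brown for n: n = 0.86(1 − 0.7421) / [0.7421(1 − 0.86)] = 2.1348
Items = 2.1348 × 18 ≈ 38.43 → 39

39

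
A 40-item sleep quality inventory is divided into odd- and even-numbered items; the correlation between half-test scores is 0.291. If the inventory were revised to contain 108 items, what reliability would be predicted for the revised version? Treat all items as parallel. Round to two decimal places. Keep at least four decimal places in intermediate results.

First correct the split-half correlation to full-test reliability: r_full = 2 × 0.291 / (1 + 0.291) ≈ 0.4508
Then adjust to 108 items: n = 108/40 = 2.7000
r_new = n·r_full / (1 + (n − 1)·r_full) = 1.2172 / 1.7664 ≈ 0.6891

0.69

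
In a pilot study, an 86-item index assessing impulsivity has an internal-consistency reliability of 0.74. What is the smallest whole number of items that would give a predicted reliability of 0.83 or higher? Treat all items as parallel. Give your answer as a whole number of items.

148

Rearranging the Spearman-Brown formula for n,
n = r_target (1 − r_old) / [ r_old (1 − r_target) ]
n = 0.83 × (1 − 0.74) / [ 0.74 × (1 − 0.83) ]
n = 0.2158 / 0.1258 ≈ 1.7154
1.7154 × 86 = 147.52 → 148 items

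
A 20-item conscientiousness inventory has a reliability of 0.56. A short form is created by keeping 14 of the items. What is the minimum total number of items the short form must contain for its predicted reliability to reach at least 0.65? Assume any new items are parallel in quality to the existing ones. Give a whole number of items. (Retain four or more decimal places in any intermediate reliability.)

First, r for the 14-item form: n = 14/20 = 0.7000, so r_14 = 0.7000·0.56/(1 + (0.7000 − 1)·0.56) = 0.4712
Length factor from the short form to reach 0.65: n' = 0.65(1 − 0.4712) / [0.4712(1 − 0.65)] ≈ 2.0842
Total items = 2.0842 × 14 = 29.18, rounded up to 30.

30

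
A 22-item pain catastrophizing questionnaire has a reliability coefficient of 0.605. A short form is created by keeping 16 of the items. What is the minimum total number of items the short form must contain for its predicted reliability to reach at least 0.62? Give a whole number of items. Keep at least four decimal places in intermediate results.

24

First, r for the 16-item form: n = 16/22 = 0.7273, so r_16 = 0.7273·0.605/(1 + (0.7273 − 1)·0.605) = 0.5270
Then solve for n' with r_old = 0.5270, r_target = 0.62: n' = 0.62(1 − 0.5270)/[0.5270(1 − 0.62)] = 1.4644
Items = 1.4644 × 16 ≈ 23.43 → 24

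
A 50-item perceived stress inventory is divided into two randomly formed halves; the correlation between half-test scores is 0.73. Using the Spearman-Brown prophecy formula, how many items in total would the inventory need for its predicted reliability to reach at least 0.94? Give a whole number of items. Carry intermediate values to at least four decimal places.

145

Corrected full-test reliability: r_full = 2 × 0.73 / (1 + 0.73) ≈ 0.8439
n = r_tgt(1 − r_full) / [r_full(1 − r_tgt)] = 0.94 × 0.1561 / (0.8439 × 0.06) ≈ 2.8979
Items = 2.8979 × 50 ≈ 144.89 → 145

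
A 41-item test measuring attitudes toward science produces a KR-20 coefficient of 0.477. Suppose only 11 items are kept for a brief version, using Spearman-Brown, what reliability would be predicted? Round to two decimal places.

Length ratio n = 11/41 = 0.2683
Apply the Spearman-Brown prophecy formula, r' = nr / [1 + (n − 1)r]:
r_new = (0.2683 × 0.477) / (1 + (0.2683 − 1) × 0.477)
r_new = 0.1280 / 0.6510 ≈ 0.1966

0.20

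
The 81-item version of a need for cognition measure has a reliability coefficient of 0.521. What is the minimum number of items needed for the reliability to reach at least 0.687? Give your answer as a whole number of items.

n = 0.687 × (1 − 0.521) / [ 0.521 × (1 − 0.687) ]
n = 0.329073 / 0.163073 ≈ 2.0179
So the test needs 2.0179 × 81 ≈ 163.45 items; rounding up, 164.

164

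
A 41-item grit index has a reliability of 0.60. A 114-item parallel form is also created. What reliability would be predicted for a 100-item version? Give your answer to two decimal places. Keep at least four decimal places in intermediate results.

0.79

The 114-item form is not needed; work directly from the 41-item form with n = 100/41 = 2.4390.
r_{100} = n·r / (1 + (n − 1)·r) = 1.4634 / 1.8634 ≈ 0.7853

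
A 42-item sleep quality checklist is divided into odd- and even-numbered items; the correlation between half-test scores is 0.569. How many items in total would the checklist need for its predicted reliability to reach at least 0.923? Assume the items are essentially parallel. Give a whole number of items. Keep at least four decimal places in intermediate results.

191

r_full = 2(0.569)/(1 + 0.569) = 0.7253
Solve Spearman-Brown for n: n = 0.923(1 − 0.7253) / [0.7253(1 − 0.923)] = 4.5400
Items = 4.5400 × 42 ≈ 190.68 → 191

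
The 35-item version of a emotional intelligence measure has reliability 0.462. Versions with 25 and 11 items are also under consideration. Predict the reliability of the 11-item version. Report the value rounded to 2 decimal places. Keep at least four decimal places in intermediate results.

The 25-item form is not needed; work directly from the 35-item form with n = 11/35 = 0.3143.
r_{11} = n·r / (1 + (n − 1)·r) = 0.1452 / 0.6832 ≈ 0.2125

0.21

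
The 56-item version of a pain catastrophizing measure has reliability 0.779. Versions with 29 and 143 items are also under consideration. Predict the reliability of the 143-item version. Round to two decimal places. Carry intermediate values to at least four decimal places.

0.90

Only the ratio of lengths matters: n = 143/56 = 2.5536
r_{143} = n·r / (1 + (n − 1)·r) = 1.9893 / 2.2103 ≈ 0.9000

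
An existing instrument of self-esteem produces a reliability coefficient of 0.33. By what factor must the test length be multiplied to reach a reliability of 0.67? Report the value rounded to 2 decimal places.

n = 0.67 × (1 − 0.33) / [ 0.33 × (1 − 0.67) ]
n = 0.4489 / 0.1089 ≈ 4.1221

4.12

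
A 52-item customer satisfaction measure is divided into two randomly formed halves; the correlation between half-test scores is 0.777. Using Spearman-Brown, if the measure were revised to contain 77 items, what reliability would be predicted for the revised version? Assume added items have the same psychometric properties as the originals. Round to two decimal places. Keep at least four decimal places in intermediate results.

0.91

Full-test reliability from the split-half r: r_full = 2(0.777)/(1 + 0.777) = 0.8745
Length factor from 52 to 77 items: n = 77/52 = 1.4808
r_new = n·r_full / (1 + (n − 1)·r_full) = 1.2950 / 1.4205 ≈ 0.9117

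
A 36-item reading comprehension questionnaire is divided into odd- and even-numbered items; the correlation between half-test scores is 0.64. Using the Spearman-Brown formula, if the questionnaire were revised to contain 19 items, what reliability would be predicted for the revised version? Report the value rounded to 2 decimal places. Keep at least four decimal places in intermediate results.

First correct the split-half correlation to full-test reliability: r_full = 2 × 0.64 / (1 + 0.64) ≈ 0.7805
Then adjust to 19 items: n = 19/36 = 0.5278
r_new = n·r_full / (1 + (n − 1)·r_full) = 0.4119 / 0.6314 ≈ 0.6524

0.65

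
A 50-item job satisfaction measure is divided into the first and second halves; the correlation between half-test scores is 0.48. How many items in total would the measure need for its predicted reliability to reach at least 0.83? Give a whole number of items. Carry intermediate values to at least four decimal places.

Corrected full-test reliability: r_full = 2 × 0.48 / (1 + 0.48) ≈ 0.6486
n = r_tgt(1 − r_full) / [r_full(1 − r_tgt)] = 0.83 × 0.3514 / (0.6486 × 0.17) ≈ 2.6452
Required items = 2.6452 × 50 = 132.26, so 133 items.

133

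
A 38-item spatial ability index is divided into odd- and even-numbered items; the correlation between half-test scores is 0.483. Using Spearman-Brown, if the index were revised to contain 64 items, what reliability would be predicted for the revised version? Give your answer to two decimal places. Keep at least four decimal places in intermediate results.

First correct the split-half correlation to full-test reliability: r_full = 2 × 0.483 / (1 + 0.483) ≈ 0.6514
Then adjust to 64 items: n = 64/38 = 1.6842
r_new = n·r_full / (1 + (n − 1)·r_full) = 1.0971 / 1.4457 ≈ 0.7589

0.76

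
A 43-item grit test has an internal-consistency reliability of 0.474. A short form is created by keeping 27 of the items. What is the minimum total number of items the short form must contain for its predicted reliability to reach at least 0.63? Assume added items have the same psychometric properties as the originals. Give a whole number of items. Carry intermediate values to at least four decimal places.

82

Short-form reliability: n = 27/43 = 0.6279; r_27 = n·r/(1+(n−1)r) ≈ 0.3614
Then solve for n' with r_old = 0.3614, r_target = 0.63: n' = 0.63(1 − 0.3614)/[0.3614(1 − 0.63)] = 3.0087
Total items = 3.0087 × 27 = 81.23, rounded up to 82.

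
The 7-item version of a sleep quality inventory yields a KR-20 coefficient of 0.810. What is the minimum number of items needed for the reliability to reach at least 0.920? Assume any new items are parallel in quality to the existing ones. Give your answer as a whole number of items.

n = 0.920(1 − 0.810) / [0.810(1 − 0.920)]
  = 0.174800 / 0.064800 = 2.6975
2.6975 × 7 = 18.88 → 19 items

19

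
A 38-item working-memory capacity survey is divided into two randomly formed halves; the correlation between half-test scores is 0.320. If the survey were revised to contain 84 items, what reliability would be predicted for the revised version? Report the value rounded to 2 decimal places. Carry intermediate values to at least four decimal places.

Spearman-Brown correction (n = 2): r_full = 2·0.320/(1 + 0.320) = 0.4848
Then adjust to 84 items: n = 84/38 = 2.2105
r_new = n·r_full / (1 + (n − 1)·r_full) = 1.0717 / 1.5869 ≈ 0.6753

0.68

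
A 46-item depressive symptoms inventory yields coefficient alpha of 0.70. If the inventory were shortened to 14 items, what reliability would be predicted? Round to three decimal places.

0.415

The new length is 14/46 = 0.3043 times the old.
r_new = 0.3043·0.70 / [1 + (0.3043 − 1)·0.70]
     = 0.2130 / 0.5130 = 0.4152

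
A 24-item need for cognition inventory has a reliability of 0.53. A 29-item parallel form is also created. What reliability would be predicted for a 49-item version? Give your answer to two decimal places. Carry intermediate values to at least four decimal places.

Only the ratio of lengths matters: n = 49/24 = 2.0417
r_{49} = n·r / (1 + (n − 1)·r) = 1.0821 / 1.5521 ≈ 0.6972

0.70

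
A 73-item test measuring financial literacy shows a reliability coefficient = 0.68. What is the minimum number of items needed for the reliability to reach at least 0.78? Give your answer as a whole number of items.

n = 0.78 × (1 − 0.68) / [ 0.68 × (1 − 0.78) ]
  = 0.2496 / 0.1496 = 1.6684
1.6684 × 73 = 121.79 → 122 items

122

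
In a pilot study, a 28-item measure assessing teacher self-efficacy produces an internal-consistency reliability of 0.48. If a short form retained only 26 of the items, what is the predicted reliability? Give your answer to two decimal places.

The new length is 26/28 = 0.9286 times the old.
r_new = 0.9286·0.48 / [1 + (0.9286 − 1)·0.48]
     = 0.4457 / 0.9657 = 0.4615

0.46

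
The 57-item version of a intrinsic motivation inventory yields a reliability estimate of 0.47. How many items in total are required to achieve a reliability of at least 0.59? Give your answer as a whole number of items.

93

Invert Spearman-Brown to solve for n:
n = r*(1 − r) / [ r (1 − r*) ]
n = 0.59(1 − 0.47) / [0.47(1 − 0.59)]
  = 0.3127 / 0.1927 = 1.6227
Items needed = n × 57 = 1.6227 × 57 ≈ 92.49 → round up to 93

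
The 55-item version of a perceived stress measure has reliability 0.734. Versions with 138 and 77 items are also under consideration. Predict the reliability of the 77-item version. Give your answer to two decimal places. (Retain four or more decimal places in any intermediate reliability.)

0.79

Only the ratio of lengths matters: n = 77/55 = 1.4000
r_{77} = n·r / (1 + (n − 1)·r) = 1.0276 / 1.2936 ≈ 0.7944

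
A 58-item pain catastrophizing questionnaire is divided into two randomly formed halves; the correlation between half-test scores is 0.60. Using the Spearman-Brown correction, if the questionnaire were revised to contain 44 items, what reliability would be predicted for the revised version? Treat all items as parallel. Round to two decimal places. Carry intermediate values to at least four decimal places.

Spearman-Brown correction (n = 2): r_full = 2·0.60/(1 + 0.60) = 0.7500
Then adjust to 44 items: n = 44/58 = 0.7586
r_new = n·r_full / (1 + (n − 1)·r_full) = 0.5690 / 0.8190 ≈ 0.6947

0.69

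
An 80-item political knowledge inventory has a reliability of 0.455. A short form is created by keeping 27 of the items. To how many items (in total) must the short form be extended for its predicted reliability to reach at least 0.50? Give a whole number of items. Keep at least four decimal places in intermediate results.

96

Short-form reliability: n = 27/80 = 0.3375; r_27 = n·r/(1+(n−1)r) ≈ 0.2198
Length factor from the short form to reach 0.50: n' = 0.50(1 − 0.2198) / [0.2198(1 − 0.50)] ≈ 3.5496
Total items = 3.5496 × 27 = 95.84, rounded up to 96.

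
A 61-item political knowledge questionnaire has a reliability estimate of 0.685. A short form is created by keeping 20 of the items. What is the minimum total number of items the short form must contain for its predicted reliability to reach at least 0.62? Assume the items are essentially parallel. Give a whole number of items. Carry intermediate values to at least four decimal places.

46

First, r for the 20-item form: n = 20/61 = 0.3279, so r_20 = 0.3279·0.685/(1 + (0.3279 − 1)·0.685) = 0.4162
Then solve for n' with r_old = 0.4162, r_target = 0.62: n' = 0.62(1 − 0.4162)/[0.4162(1 − 0.62)] = 2.2886
Total items = 2.2886 × 20 = 45.77, rounded up to 46.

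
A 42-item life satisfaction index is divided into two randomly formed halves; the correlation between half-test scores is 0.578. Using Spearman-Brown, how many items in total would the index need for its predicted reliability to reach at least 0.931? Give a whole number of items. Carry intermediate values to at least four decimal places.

Corrected full-test reliability: r_full = 2 × 0.578 / (1 + 0.578) ≈ 0.7326
n = r_tgt(1 − r_full) / [r_full(1 − r_tgt)] = 0.931 × 0.2674 / (0.7326 × 0.069) ≈ 4.9249
Items = 4.9249 × 42 ≈ 206.85 → 207

207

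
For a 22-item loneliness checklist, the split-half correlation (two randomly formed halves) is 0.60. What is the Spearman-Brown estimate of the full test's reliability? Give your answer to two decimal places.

r_full = 2(0.60) / (1 + 0.60)
       = 1.2000 / 1.6000 = 0.7500

0.75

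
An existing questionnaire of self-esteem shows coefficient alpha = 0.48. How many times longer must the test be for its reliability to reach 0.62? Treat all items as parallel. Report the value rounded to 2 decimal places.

1.77

Spearman-Brown solved for the length factor n:
n = r_target (1 − r_old) / [ r_old (1 − r_target) ]
n = 0.62(1 − 0.48) / [0.48(1 − 0.62)]
  = 0.3224 / 0.1824 = 1.7675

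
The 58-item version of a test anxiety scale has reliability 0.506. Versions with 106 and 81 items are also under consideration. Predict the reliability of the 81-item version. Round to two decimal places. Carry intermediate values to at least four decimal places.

0.59

The 106-item form is not needed; work directly from the 58-item form with n = 81/58 = 1.3966.
r_{81} = n·r / (1 + (n − 1)·r) = 0.7067 / 1.2007 ≈ 0.5886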